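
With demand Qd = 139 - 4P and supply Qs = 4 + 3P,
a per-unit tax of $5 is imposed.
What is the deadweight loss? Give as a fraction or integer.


Pre-tax equilibrium quantity: Q* = 433/7
Post-tax equilibrium quantity: Q_tax = 373/7
Reduction in quantity: Q* - Q_tax = 60/7
DWL = (1/2) * tax * (Q* - Q_tax)
DWL = (1/2) * 5 * 60/7 = 150/7

150/7


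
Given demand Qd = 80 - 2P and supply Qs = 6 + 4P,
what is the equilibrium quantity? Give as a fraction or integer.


First find equilibrium price:
80 - 2P = 6 + 4P
P* = 74/6 = 37/3
Then substitute into demand:
Q* = 80 - 2 * 37/3 = 166/3

166/3


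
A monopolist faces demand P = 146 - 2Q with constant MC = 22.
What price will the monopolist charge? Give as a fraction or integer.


MR = 146 - 4Q
Set MR = MC: 146 - 4Q = 22
Q* = 31
Substitute into demand:
P* = 146 - 2*31 = 84

84


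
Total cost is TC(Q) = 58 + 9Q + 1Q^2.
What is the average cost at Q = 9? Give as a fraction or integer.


TC(9) = 58 + 9*9 + 1*9^2
TC(9) = 58 + 81 + 81 = 220
AC = TC/Q = 220/9 = 220/9

220/9


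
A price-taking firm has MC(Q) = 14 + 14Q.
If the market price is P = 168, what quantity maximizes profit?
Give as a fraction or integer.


In perfect competition, profit is maximized where P = MC.
168 = 14 + 14Q
154 = 14Q
Q* = 154/14 = 11

11


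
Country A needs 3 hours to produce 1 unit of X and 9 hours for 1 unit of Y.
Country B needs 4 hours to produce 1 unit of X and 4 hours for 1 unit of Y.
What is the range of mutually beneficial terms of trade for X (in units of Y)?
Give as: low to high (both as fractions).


Opportunity cost of X for Country A = hours_X / hours_Y = 3/9 = 1/3 units of Y
Opportunity cost of X for Country B = hours_X / hours_Y = 4/4 = 1 units of Y
Terms of trade must be between the two opportunity costs.
Range: 1/3 to 1

1/3 to 1


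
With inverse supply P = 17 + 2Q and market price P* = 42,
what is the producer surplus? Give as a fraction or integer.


Minimum supply price (at Q=0): P_min = 17
Quantity supplied at P* = 42:
Q* = (42 - 17)/2 = 25/2
PS = (1/2) * Q* * (P* - P_min)
PS = (1/2) * 25/2 * (42 - 17)
PS = (1/2) * 25/2 * 25 = 625/4

625/4


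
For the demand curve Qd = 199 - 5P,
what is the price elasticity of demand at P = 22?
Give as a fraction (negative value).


dQ/dP = -5
At P = 22: Q = 199 - 5*22 = 89
E = (dQ/dP)(P/Q) = (-5)(22/89) = -110/89

-110/89


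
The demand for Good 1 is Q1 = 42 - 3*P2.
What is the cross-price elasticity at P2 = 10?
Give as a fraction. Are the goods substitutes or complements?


dQ1/dP2 = -3
At P2 = 10: Q1 = 42 - 3*10 = 12
Exy = (dQ1/dP2)(P2/Q1) = -3 * 10 / 12 = -5/2
Since Exy < 0, the goods are complements.

-5/2 (complements)


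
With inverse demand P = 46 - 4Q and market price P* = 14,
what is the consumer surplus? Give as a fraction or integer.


Maximum willingness to pay (at Q=0): P_max = 46
Quantity demanded at P* = 14:
Q* = (46 - 14)/4 = 8
CS = (1/2) * Q* * (P_max - P*)
CS = (1/2) * 8 * (46 - 14)
CS = (1/2) * 8 * 32 = 128

128


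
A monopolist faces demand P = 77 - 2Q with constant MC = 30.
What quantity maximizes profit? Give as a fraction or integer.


TR = P*Q = (77 - 2Q)Q = 77Q - 2Q^2
MR = dTR/dQ = 77 - 4Q
Set MR = MC:
77 - 4Q = 30
47 = 4Q
Q* = 47/4 = 47/4

47/4


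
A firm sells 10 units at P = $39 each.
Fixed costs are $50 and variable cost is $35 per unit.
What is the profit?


Total Revenue = P * Q = 39 * 10 = $390
Total Cost = FC + VC*Q = 50 + 35*10 = $400
Profit = TR - TC = 390 - 400 = $-10

$-10


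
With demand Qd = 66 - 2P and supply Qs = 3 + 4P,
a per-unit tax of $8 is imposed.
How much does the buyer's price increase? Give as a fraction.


With a per-unit tax, the buyer's price increase depends on relative slopes.
Supply slope: d = 4, Demand slope: b = 2
Buyer's price increase = d * tax / (b + d)
= 4 * 8 / (2 + 4)
= 32 / 6 = 16/3

16/3


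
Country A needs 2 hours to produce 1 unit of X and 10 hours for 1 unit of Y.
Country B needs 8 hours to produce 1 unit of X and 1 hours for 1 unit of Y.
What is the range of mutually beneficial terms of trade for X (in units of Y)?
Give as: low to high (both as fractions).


Opportunity cost of X for Country A = hours_X / hours_Y = 2/10 = 1/5 units of Y
Opportunity cost of X for Country B = hours_X / hours_Y = 8/1 = 8 units of Y
Terms of trade must be between the two opportunity costs.
Range: 1/5 to 8

1/5 to 8


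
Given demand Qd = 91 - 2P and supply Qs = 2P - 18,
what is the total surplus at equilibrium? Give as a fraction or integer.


Find equilibrium: 91 - 2P = 2P - 18
91 + 18 = 4P
P* = 109/4 = 109/4
Q* = 2*109/4 - 18 = 73/2
Inverse demand: P = 91/2 - Q/2, so P_max = 91/2
Inverse supply: P = 9 + Q/2, so P_min = 9
CS = (1/2) * 73/2 * (91/2 - 109/4) = 5329/16
PS = (1/2) * 73/2 * (109/4 - 9) = 5329/16
TS = CS + PS = 5329/16 + 5329/16 = 5329/8

5329/8


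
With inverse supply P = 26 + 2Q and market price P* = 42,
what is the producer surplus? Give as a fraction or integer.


Minimum supply price (at Q=0): P_min = 26
Quantity supplied at P* = 42:
Q* = (42 - 26)/2 = 8
PS = (1/2) * Q* * (P* - P_min)
PS = (1/2) * 8 * (42 - 26)
PS = (1/2) * 8 * 16 = 64

64


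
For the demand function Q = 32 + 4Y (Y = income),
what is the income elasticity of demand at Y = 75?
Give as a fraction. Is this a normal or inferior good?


dQ/dY = 4
At Y = 75: Q = 32 + 4*75 = 332
Ey = (dQ/dY)(Y/Q) = 4 * 75 / 332 = 75/83
Since Ey > 0, this is a normal good.

75/83 (normal good)


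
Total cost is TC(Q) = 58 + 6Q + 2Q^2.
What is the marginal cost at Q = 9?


MC = dTC/dQ = 6 + 2*2*Q
At Q = 9:
MC = 6 + 4*9
MC = 6 + 36 = 42

42


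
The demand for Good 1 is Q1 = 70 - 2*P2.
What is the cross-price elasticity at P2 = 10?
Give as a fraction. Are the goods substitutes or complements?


dQ1/dP2 = -2
At P2 = 10: Q1 = 70 - 2*10 = 50
Exy = (dQ1/dP2)(P2/Q1) = -2 * 10 / 50 = -2/5
Since Exy < 0, the goods are complements.

-2/5 (complements)


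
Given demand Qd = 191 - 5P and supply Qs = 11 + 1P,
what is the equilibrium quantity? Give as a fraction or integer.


First find equilibrium price:
191 - 5P = 11 + 1P
P* = 180/6 = 30
Then substitute into demand:
Q* = 191 - 5 * 30 = 41

41


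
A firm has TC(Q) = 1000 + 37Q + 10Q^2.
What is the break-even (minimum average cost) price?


AC(Q) = 1000/Q + 37 + 10Q
To minimize: dAC/dQ = -1000/Q^2 + 10 = 0
Q^2 = 1000/10 = 100
Q* = 10
Min AC = 1000/10 + 37 + 10*10
Min AC = 100 + 37 + 100 = 237

237


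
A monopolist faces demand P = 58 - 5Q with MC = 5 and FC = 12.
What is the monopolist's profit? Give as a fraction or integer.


MR = MC: 58 - 10Q = 5
Q* = 53/10
P* = 58 - 5*53/10 = 63/2
Profit = (P* - MC)*Q* - FC
= (63/2 - 5)*53/10 - 12
= 53/2*53/10 - 12
= 2809/20 - 12 = 2569/20

2569/20


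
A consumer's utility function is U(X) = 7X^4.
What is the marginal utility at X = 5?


MU = dU/dX = 7*4*X^(4-1)
MU = 28*X^3
At X = 5:
MU = 28 * 5^3
MU = 28 * 125 = 3500

3500


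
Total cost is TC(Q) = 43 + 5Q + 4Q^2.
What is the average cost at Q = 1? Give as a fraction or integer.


TC(1) = 43 + 5*1 + 4*1^2
TC(1) = 43 + 5 + 4 = 52
AC = TC/Q = 52/1 = 52

52


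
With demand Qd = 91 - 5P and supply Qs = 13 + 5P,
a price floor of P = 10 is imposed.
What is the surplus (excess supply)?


At P = 10:
Qd = 91 - 5*10 = 41
Qs = 13 + 5*10 = 63
Surplus = Qs - Qd = 63 - 41 = 22

22


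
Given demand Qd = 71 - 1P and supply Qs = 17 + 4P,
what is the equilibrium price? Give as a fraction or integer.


At equilibrium, Qd = Qs.
71 - 1P = 17 + 4P
71 - 17 = 1P + 4P
54 = 5P
P* = 54/5 = 54/5

54/5


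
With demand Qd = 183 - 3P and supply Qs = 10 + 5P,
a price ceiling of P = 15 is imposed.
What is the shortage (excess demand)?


At P = 15:
Qd = 183 - 3*15 = 138
Qs = 10 + 5*15 = 85
Shortage = Qd - Qs = 138 - 85 = 53

53


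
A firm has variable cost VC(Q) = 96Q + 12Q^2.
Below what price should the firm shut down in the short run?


AVC(Q) = VC(Q)/Q = 96 + 12Q
AVC is increasing in Q, so minimum AVC is at Q -> 0+.
Min AVC = 96
The firm should shut down if P < 96.

96


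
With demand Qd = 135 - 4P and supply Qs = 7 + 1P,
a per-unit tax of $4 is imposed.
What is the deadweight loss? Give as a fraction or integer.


Pre-tax equilibrium quantity: Q* = 163/5
Post-tax equilibrium quantity: Q_tax = 147/5
Reduction in quantity: Q* - Q_tax = 16/5
DWL = (1/2) * tax * (Q* - Q_tax)
DWL = (1/2) * 4 * 16/5 = 32/5

32/5


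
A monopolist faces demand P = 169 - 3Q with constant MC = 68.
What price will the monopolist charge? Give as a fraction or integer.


MR = 169 - 6Q
Set MR = MC: 169 - 6Q = 68
Q* = 101/6
Substitute into demand:
P* = 169 - 3*101/6 = 237/2

237/2


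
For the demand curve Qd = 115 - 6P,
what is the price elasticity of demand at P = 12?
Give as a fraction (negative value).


dQ/dP = -6
At P = 12: Q = 115 - 6*12 = 43
E = (dQ/dP)(P/Q) = (-6)(12/43) = -72/43

-72/43


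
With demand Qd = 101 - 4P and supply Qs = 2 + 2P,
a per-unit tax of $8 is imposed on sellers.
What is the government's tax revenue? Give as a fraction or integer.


With tax on sellers, new supply: Qs' = 2 + 2(P - 8)
= 2P - 14
New equilibrium quantity:
Q_new = 73/3
Tax revenue = tax * Q_new = 8 * 73/3 = 584/3

584/3


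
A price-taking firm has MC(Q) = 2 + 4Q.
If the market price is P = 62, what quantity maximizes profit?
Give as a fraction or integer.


In perfect competition, profit is maximized where P = MC.
62 = 2 + 4Q
60 = 4Q
Q* = 60/4 = 15

15


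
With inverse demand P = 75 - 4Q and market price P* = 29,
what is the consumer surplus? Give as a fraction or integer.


Maximum willingness to pay (at Q=0): P_max = 75
Quantity demanded at P* = 29:
Q* = (75 - 29)/4 = 23/2
CS = (1/2) * Q* * (P_max - P*)
CS = (1/2) * 23/2 * (75 - 29)
CS = (1/2) * 23/2 * 46 = 529/2

529/2


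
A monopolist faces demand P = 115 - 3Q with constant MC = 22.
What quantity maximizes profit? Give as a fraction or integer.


TR = P*Q = (115 - 3Q)Q = 115Q - 3Q^2
MR = dTR/dQ = 115 - 6Q
Set MR = MC:
115 - 6Q = 22
93 = 6Q
Q* = 93/6 = 31/2

31/2


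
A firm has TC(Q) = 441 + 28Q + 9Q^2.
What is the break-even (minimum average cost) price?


AC(Q) = 441/Q + 28 + 9Q
To minimize: dAC/dQ = -441/Q^2 + 9 = 0
Q^2 = 441/9 = 49
Q* = 7
Min AC = 441/7 + 28 + 9*7
Min AC = 63 + 28 + 63 = 154

154


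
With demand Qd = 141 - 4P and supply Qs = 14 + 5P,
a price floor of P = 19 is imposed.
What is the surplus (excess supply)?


At P = 19:
Qd = 141 - 4*19 = 65
Qs = 14 + 5*19 = 109
Surplus = Qs - Qd = 109 - 65 = 44

44


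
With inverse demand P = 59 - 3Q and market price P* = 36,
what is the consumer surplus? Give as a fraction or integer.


Maximum willingness to pay (at Q=0): P_max = 59
Quantity demanded at P* = 36:
Q* = (59 - 36)/3 = 23/3
CS = (1/2) * Q* * (P_max - P*)
CS = (1/2) * 23/3 * (59 - 36)
CS = (1/2) * 23/3 * 23 = 529/6

529/6


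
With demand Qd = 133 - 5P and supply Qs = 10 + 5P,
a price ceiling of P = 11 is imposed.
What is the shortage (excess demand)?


At P = 11:
Qd = 133 - 5*11 = 78
Qs = 10 + 5*11 = 65
Shortage = Qd - Qs = 78 - 65 = 13

13


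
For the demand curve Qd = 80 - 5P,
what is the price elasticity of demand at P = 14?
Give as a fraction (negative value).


dQ/dP = -5
At P = 14: Q = 80 - 5*14 = 10
E = (dQ/dP)(P/Q) = (-5)(14/10) = -7

-7


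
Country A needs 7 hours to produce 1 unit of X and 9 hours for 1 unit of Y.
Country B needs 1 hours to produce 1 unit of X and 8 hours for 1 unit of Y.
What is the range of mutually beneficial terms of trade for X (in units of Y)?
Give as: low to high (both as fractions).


Opportunity cost of X for Country A = hours_X / hours_Y = 7/9 = 7/9 units of Y
Opportunity cost of X for Country B = hours_X / hours_Y = 1/8 = 1/8 units of Y
Terms of trade must be between the two opportunity costs.
Range: 1/8 to 7/9

1/8 to 7/9


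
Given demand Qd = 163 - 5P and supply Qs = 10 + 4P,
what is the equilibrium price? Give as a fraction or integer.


At equilibrium, Qd = Qs.
163 - 5P = 10 + 4P
163 - 10 = 5P + 4P
153 = 9P
P* = 153/9 = 17

17


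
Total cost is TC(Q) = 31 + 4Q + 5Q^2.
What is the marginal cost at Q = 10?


MC = dTC/dQ = 4 + 2*5*Q
At Q = 10:
MC = 4 + 10*10
MC = 4 + 100 = 104

104


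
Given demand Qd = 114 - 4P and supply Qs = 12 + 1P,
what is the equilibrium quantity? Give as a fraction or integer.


First find equilibrium price:
114 - 4P = 12 + 1P
P* = 102/5 = 102/5
Then substitute into demand:
Q* = 114 - 4 * 102/5 = 162/5

162/5


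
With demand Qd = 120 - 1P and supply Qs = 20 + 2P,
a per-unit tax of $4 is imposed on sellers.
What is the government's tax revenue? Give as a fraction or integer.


With tax on sellers, new supply: Qs' = 20 + 2(P - 4)
= 12 + 2P
New equilibrium quantity:
Q_new = 84
Tax revenue = tax * Q_new = 4 * 84 = 336

336


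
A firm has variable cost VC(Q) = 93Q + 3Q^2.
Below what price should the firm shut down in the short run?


AVC(Q) = VC(Q)/Q = 93 + 3Q
AVC is increasing in Q, so minimum AVC is at Q -> 0+.
Min AVC = 93
The firm should shut down if P < 93.

93


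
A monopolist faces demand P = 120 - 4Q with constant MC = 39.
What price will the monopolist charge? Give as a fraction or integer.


MR = 120 - 8Q
Set MR = MC: 120 - 8Q = 39
Q* = 81/8
Substitute into demand:
P* = 120 - 4*81/8 = 159/2

159/2


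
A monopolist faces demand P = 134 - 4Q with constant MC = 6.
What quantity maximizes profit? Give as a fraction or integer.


TR = P*Q = (134 - 4Q)Q = 134Q - 4Q^2
MR = dTR/dQ = 134 - 8Q
Set MR = MC:
134 - 8Q = 6
128 = 8Q
Q* = 128/8 = 16

16


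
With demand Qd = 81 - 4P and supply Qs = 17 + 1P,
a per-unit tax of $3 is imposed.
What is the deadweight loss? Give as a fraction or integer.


Pre-tax equilibrium quantity: Q* = 149/5
Post-tax equilibrium quantity: Q_tax = 137/5
Reduction in quantity: Q* - Q_tax = 12/5
DWL = (1/2) * tax * (Q* - Q_tax)
DWL = (1/2) * 3 * 12/5 = 18/5

18/5


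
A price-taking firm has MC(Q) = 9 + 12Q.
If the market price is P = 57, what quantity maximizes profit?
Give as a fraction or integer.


In perfect competition, profit is maximized where P = MC.
57 = 9 + 12Q
48 = 12Q
Q* = 48/12 = 4

4


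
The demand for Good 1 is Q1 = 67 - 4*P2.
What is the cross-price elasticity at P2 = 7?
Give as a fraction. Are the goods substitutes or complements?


dQ1/dP2 = -4
At P2 = 7: Q1 = 67 - 4*7 = 39
Exy = (dQ1/dP2)(P2/Q1) = -4 * 7 / 39 = -28/39
Since Exy < 0, the goods are complements.

-28/39 (complements)


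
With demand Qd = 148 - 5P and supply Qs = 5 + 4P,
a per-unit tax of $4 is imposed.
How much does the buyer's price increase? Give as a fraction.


With a per-unit tax, the buyer's price increase depends on relative slopes.
Supply slope: d = 4, Demand slope: b = 5
Buyer's price increase = d * tax / (b + d)
= 4 * 4 / (5 + 4)
= 16 / 9 = 16/9

16/9


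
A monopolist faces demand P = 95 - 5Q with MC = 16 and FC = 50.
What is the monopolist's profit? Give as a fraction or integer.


MR = MC: 95 - 10Q = 16
Q* = 79/10
P* = 95 - 5*79/10 = 111/2
Profit = (P* - MC)*Q* - FC
= (111/2 - 16)*79/10 - 50
= 79/2*79/10 - 50
= 6241/20 - 50 = 5241/20

5241/20


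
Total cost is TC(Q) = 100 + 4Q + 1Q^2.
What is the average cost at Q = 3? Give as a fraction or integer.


TC(3) = 100 + 4*3 + 1*3^2
TC(3) = 100 + 12 + 9 = 121
AC = TC/Q = 121/3 = 121/3

121/3


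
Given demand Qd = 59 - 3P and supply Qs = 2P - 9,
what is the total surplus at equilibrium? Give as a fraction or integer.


Find equilibrium: 59 - 3P = 2P - 9
59 + 9 = 5P
P* = 68/5 = 68/5
Q* = 2*68/5 - 9 = 91/5
Inverse demand: P = 59/3 - Q/3, so P_max = 59/3
Inverse supply: P = 9/2 + Q/2, so P_min = 9/2
CS = (1/2) * 91/5 * (59/3 - 68/5) = 8281/150
PS = (1/2) * 91/5 * (68/5 - 9/2) = 8281/100
TS = CS + PS = 8281/150 + 8281/100 = 8281/60

8281/60


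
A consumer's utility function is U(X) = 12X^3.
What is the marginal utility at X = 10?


MU = dU/dX = 12*3*X^(3-1)
MU = 36*X^2
At X = 10:
MU = 36 * 10^2
MU = 36 * 100 = 3600

3600


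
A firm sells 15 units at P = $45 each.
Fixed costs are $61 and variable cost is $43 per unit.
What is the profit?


Total Revenue = P * Q = 45 * 15 = $675
Total Cost = FC + VC*Q = 61 + 43*15 = $706
Profit = TR - TC = 675 - 706 = $-31

$-31


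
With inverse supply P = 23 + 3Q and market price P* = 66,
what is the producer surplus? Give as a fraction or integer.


Minimum supply price (at Q=0): P_min = 23
Quantity supplied at P* = 66:
Q* = (66 - 23)/3 = 43/3
PS = (1/2) * Q* * (P* - P_min)
PS = (1/2) * 43/3 * (66 - 23)
PS = (1/2) * 43/3 * 43 = 1849/6

1849/6


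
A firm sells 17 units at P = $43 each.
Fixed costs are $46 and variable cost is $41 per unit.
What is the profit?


Total Revenue = P * Q = 43 * 17 = $731
Total Cost = FC + VC*Q = 46 + 41*17 = $743
Profit = TR - TC = 731 - 743 = $-12

$-12


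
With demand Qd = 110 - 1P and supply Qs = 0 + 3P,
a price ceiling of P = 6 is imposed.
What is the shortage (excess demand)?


At P = 6:
Qd = 110 - 1*6 = 104
Qs = 0 + 3*6 = 18
Shortage = Qd - Qs = 104 - 18 = 86

86


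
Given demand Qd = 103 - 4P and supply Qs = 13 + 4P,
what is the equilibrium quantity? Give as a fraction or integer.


First find equilibrium price:
103 - 4P = 13 + 4P
P* = 90/8 = 45/4
Then substitute into demand:
Q* = 103 - 4 * 45/4 = 58

58


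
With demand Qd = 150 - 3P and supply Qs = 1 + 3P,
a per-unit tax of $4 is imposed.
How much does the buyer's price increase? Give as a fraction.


With a per-unit tax, the buyer's price increase depends on relative slopes.
Supply slope: d = 3, Demand slope: b = 3
Buyer's price increase = d * tax / (b + d)
= 3 * 4 / (3 + 3)
= 12 / 6 = 2

2


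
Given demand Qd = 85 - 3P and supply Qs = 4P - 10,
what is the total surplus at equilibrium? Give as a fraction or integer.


Find equilibrium: 85 - 3P = 4P - 10
85 + 10 = 7P
P* = 95/7 = 95/7
Q* = 4*95/7 - 10 = 310/7
Inverse demand: P = 85/3 - Q/3, so P_max = 85/3
Inverse supply: P = 5/2 + Q/4, so P_min = 5/2
CS = (1/2) * 310/7 * (85/3 - 95/7) = 48050/147
PS = (1/2) * 310/7 * (95/7 - 5/2) = 24025/98
TS = CS + PS = 48050/147 + 24025/98 = 24025/42

24025/42


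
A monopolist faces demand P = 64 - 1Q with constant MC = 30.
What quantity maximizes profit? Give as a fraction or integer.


TR = P*Q = (64 - 1Q)Q = 64Q - 1Q^2
MR = dTR/dQ = 64 - 2Q
Set MR = MC:
64 - 2Q = 30
34 = 2Q
Q* = 34/2 = 17

17


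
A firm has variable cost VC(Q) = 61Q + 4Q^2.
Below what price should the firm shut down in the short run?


AVC(Q) = VC(Q)/Q = 61 + 4Q
AVC is increasing in Q, so minimum AVC is at Q -> 0+.
Min AVC = 61
The firm should shut down if P < 61.

61


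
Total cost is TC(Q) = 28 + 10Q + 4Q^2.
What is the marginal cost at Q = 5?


MC = dTC/dQ = 10 + 2*4*Q
At Q = 5:
MC = 10 + 8*5
MC = 10 + 40 = 50

50


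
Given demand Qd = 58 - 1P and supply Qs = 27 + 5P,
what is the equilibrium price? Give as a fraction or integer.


At equilibrium, Qd = Qs.
58 - 1P = 27 + 5P
58 - 27 = 1P + 5P
31 = 6P
P* = 31/6 = 31/6

31/6


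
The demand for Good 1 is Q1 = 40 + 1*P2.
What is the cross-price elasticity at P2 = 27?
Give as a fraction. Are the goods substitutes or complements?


dQ1/dP2 = 1
At P2 = 27: Q1 = 40 + 1*27 = 67
Exy = (dQ1/dP2)(P2/Q1) = 1 * 27 / 67 = 27/67
Since Exy > 0, the goods are substitutes.

27/67 (substitutes)


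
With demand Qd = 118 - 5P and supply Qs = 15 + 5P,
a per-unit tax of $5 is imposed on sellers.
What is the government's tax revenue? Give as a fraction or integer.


With tax on sellers, new supply: Qs' = 15 + 5(P - 5)
= 5P - 10
New equilibrium quantity:
Q_new = 54
Tax revenue = tax * Q_new = 5 * 54 = 270

270


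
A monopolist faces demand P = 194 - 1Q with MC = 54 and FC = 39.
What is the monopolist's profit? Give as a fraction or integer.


MR = MC: 194 - 2Q = 54
Q* = 70
P* = 194 - 1*70 = 124
Profit = (P* - MC)*Q* - FC
= (124 - 54)*70 - 39
= 70*70 - 39
= 4900 - 39 = 4861

4861


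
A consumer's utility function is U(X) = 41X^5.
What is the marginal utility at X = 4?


MU = dU/dX = 41*5*X^(5-1)
MU = 205*X^4
At X = 4:
MU = 205 * 4^4
MU = 205 * 256 = 52480

52480


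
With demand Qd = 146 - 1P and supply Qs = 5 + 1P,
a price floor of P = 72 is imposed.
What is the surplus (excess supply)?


At P = 72:
Qd = 146 - 1*72 = 74
Qs = 5 + 1*72 = 77
Surplus = Qs - Qd = 77 - 74 = 3

3


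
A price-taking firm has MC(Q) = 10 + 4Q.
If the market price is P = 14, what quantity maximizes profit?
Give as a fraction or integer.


In perfect competition, profit is maximized where P = MC.
14 = 10 + 4Q
4 = 4Q
Q* = 4/4 = 1

1


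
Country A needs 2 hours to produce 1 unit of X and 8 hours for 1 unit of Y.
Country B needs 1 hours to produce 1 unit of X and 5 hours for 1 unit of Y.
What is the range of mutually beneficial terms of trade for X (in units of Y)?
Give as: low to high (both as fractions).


Opportunity cost of X for Country A = hours_X / hours_Y = 2/8 = 1/4 units of Y
Opportunity cost of X for Country B = hours_X / hours_Y = 1/5 = 1/5 units of Y
Terms of trade must be between the two opportunity costs.
Range: 1/5 to 1/4

1/5 to 1/4


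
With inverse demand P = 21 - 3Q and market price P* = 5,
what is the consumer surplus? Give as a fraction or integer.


Maximum willingness to pay (at Q=0): P_max = 21
Quantity demanded at P* = 5:
Q* = (21 - 5)/3 = 16/3
CS = (1/2) * Q* * (P_max - P*)
CS = (1/2) * 16/3 * (21 - 5)
CS = (1/2) * 16/3 * 16 = 128/3

128/3


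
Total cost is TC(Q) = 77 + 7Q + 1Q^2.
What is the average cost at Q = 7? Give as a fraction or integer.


TC(7) = 77 + 7*7 + 1*7^2
TC(7) = 77 + 49 + 49 = 175
AC = TC/Q = 175/7 = 25

25


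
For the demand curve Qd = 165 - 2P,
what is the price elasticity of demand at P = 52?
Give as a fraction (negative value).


dQ/dP = -2
At P = 52: Q = 165 - 2*52 = 61
E = (dQ/dP)(P/Q) = (-2)(52/61) = -104/61

-104/61


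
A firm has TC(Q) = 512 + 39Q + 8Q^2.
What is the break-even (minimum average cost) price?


AC(Q) = 512/Q + 39 + 8Q
To minimize: dAC/dQ = -512/Q^2 + 8 = 0
Q^2 = 512/8 = 64
Q* = 8
Min AC = 512/8 + 39 + 8*8
Min AC = 64 + 39 + 64 = 167

167


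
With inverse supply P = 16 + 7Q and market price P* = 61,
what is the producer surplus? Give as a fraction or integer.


Minimum supply price (at Q=0): P_min = 16
Quantity supplied at P* = 61:
Q* = (61 - 16)/7 = 45/7
PS = (1/2) * Q* * (P* - P_min)
PS = (1/2) * 45/7 * (61 - 16)
PS = (1/2) * 45/7 * 45 = 2025/14

2025/14


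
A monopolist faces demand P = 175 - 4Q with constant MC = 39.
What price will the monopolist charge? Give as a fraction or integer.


MR = 175 - 8Q
Set MR = MC: 175 - 8Q = 39
Q* = 17
Substitute into demand:
P* = 175 - 4*17 = 107

107


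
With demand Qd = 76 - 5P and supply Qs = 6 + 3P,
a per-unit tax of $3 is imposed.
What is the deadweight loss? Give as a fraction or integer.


Pre-tax equilibrium quantity: Q* = 129/4
Post-tax equilibrium quantity: Q_tax = 213/8
Reduction in quantity: Q* - Q_tax = 45/8
DWL = (1/2) * tax * (Q* - Q_tax)
DWL = (1/2) * 3 * 45/8 = 135/16

135/16


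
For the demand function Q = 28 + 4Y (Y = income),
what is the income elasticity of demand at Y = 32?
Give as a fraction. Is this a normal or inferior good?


dQ/dY = 4
At Y = 32: Q = 28 + 4*32 = 156
Ey = (dQ/dY)(Y/Q) = 4 * 32 / 156 = 32/39
Since Ey > 0, this is a normal good.

32/39 (normal good)


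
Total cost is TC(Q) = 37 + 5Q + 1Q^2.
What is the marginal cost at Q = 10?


MC = dTC/dQ = 5 + 2*1*Q
At Q = 10:
MC = 5 + 2*10
MC = 5 + 20 = 25

25


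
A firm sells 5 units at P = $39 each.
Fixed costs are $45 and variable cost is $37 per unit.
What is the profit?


Total Revenue = P * Q = 39 * 5 = $195
Total Cost = FC + VC*Q = 45 + 37*5 = $230
Profit = TR - TC = 195 - 230 = $-35

$-35


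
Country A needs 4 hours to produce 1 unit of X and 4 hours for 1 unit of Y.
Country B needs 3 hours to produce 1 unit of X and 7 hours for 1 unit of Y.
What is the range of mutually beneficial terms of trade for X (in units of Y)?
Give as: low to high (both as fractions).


Opportunity cost of X for Country A = hours_X / hours_Y = 4/4 = 1 units of Y
Opportunity cost of X for Country B = hours_X / hours_Y = 3/7 = 3/7 units of Y
Terms of trade must be between the two opportunity costs.
Range: 3/7 to 1

3/7 to 1


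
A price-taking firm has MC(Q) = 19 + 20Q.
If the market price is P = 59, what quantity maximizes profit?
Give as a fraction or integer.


In perfect competition, profit is maximized where P = MC.
59 = 19 + 20Q
40 = 20Q
Q* = 40/20 = 2

2


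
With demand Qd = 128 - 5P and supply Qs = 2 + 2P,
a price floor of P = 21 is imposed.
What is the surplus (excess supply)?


At P = 21:
Qd = 128 - 5*21 = 23
Qs = 2 + 2*21 = 44
Surplus = Qs - Qd = 44 - 23 = 21

21


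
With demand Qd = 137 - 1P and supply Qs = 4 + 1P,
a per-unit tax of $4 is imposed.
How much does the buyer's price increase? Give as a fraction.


With a per-unit tax, the buyer's price increase depends on relative slopes.
Supply slope: d = 1, Demand slope: b = 1
Buyer's price increase = d * tax / (b + d)
= 1 * 4 / (1 + 1)
= 4 / 2 = 2

2


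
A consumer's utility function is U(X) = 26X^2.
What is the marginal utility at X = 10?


MU = dU/dX = 26*2*X^(2-1)
MU = 52*X^1
At X = 10:
MU = 52 * 10^1
MU = 52 * 10 = 520

520


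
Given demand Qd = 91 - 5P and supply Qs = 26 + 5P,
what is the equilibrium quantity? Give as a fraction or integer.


First find equilibrium price:
91 - 5P = 26 + 5P
P* = 65/10 = 13/2
Then substitute into demand:
Q* = 91 - 5 * 13/2 = 117/2

117/2


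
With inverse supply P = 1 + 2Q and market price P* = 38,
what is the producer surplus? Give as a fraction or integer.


Minimum supply price (at Q=0): P_min = 1
Quantity supplied at P* = 38:
Q* = (38 - 1)/2 = 37/2
PS = (1/2) * Q* * (P* - P_min)
PS = (1/2) * 37/2 * (38 - 1)
PS = (1/2) * 37/2 * 37 = 1369/4

1369/4


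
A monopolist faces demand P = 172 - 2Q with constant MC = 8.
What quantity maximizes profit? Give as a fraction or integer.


TR = P*Q = (172 - 2Q)Q = 172Q - 2Q^2
MR = dTR/dQ = 172 - 4Q
Set MR = MC:
172 - 4Q = 8
164 = 4Q
Q* = 164/4 = 41

41


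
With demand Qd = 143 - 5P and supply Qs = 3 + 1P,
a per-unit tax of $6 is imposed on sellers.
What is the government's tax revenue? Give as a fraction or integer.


With tax on sellers, new supply: Qs' = 3 + 1(P - 6)
= 1P - 3
New equilibrium quantity:
Q_new = 64/3
Tax revenue = tax * Q_new = 6 * 64/3 = 128

128


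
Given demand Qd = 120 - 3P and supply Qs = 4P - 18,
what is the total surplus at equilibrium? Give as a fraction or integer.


Find equilibrium: 120 - 3P = 4P - 18
120 + 18 = 7P
P* = 138/7 = 138/7
Q* = 4*138/7 - 18 = 426/7
Inverse demand: P = 40 - Q/3, so P_max = 40
Inverse supply: P = 9/2 + Q/4, so P_min = 9/2
CS = (1/2) * 426/7 * (40 - 138/7) = 30246/49
PS = (1/2) * 426/7 * (138/7 - 9/2) = 45369/98
TS = CS + PS = 30246/49 + 45369/98 = 15123/14

15123/14


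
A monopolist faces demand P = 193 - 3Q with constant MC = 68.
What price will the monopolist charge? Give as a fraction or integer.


MR = 193 - 6Q
Set MR = MC: 193 - 6Q = 68
Q* = 125/6
Substitute into demand:
P* = 193 - 3*125/6 = 261/2

261/2


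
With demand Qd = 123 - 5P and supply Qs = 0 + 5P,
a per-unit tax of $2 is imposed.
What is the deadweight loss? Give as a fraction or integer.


Pre-tax equilibrium quantity: Q* = 123/2
Post-tax equilibrium quantity: Q_tax = 113/2
Reduction in quantity: Q* - Q_tax = 5
DWL = (1/2) * tax * (Q* - Q_tax)
DWL = (1/2) * 2 * 5 = 5

5


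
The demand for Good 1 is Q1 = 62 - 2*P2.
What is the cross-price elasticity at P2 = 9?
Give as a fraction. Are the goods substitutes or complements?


dQ1/dP2 = -2
At P2 = 9: Q1 = 62 - 2*9 = 44
Exy = (dQ1/dP2)(P2/Q1) = -2 * 9 / 44 = -9/22
Since Exy < 0, the goods are complements.

-9/22 (complements)


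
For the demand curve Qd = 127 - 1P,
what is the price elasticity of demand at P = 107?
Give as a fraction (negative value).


dQ/dP = -1
At P = 107: Q = 127 - 1*107 = 20
E = (dQ/dP)(P/Q) = (-1)(107/20) = -107/20

-107/20


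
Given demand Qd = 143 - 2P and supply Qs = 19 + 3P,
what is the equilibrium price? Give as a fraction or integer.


At equilibrium, Qd = Qs.
143 - 2P = 19 + 3P
143 - 19 = 2P + 3P
124 = 5P
P* = 124/5 = 124/5

124/5


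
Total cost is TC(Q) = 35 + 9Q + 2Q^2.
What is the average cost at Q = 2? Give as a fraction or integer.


TC(2) = 35 + 9*2 + 2*2^2
TC(2) = 35 + 18 + 8 = 61
AC = TC/Q = 61/2 = 61/2

61/2


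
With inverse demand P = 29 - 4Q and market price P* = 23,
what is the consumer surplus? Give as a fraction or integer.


Maximum willingness to pay (at Q=0): P_max = 29
Quantity demanded at P* = 23:
Q* = (29 - 23)/4 = 3/2
CS = (1/2) * Q* * (P_max - P*)
CS = (1/2) * 3/2 * (29 - 23)
CS = (1/2) * 3/2 * 6 = 9/2

9/2


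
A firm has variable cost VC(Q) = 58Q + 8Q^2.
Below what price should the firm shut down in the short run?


AVC(Q) = VC(Q)/Q = 58 + 8Q
AVC is increasing in Q, so minimum AVC is at Q -> 0+.
Min AVC = 58
The firm should shut down if P < 58.

58


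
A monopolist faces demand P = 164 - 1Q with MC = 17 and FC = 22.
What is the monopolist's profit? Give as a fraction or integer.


MR = MC: 164 - 2Q = 17
Q* = 147/2
P* = 164 - 1*147/2 = 181/2
Profit = (P* - MC)*Q* - FC
= (181/2 - 17)*147/2 - 22
= 147/2*147/2 - 22
= 21609/4 - 22 = 21521/4

21521/4


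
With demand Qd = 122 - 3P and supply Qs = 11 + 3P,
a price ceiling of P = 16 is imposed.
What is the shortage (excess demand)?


At P = 16:
Qd = 122 - 3*16 = 74
Qs = 11 + 3*16 = 59
Shortage = Qd - Qs = 74 - 59 = 15

15


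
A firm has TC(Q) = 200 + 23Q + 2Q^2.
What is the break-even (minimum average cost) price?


AC(Q) = 200/Q + 23 + 2Q
To minimize: dAC/dQ = -200/Q^2 + 2 = 0
Q^2 = 200/2 = 100
Q* = 10
Min AC = 200/10 + 23 + 2*10
Min AC = 20 + 23 + 20 = 63

63


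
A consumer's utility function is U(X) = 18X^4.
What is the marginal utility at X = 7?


MU = dU/dX = 18*4*X^(4-1)
MU = 72*X^3
At X = 7:
MU = 72 * 7^3
MU = 72 * 343 = 24696

24696


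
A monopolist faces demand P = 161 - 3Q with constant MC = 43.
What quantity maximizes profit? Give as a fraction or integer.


TR = P*Q = (161 - 3Q)Q = 161Q - 3Q^2
MR = dTR/dQ = 161 - 6Q
Set MR = MC:
161 - 6Q = 43
118 = 6Q
Q* = 118/6 = 59/3

59/3


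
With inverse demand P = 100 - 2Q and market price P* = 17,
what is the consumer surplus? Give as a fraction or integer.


Maximum willingness to pay (at Q=0): P_max = 100
Quantity demanded at P* = 17:
Q* = (100 - 17)/2 = 83/2
CS = (1/2) * Q* * (P_max - P*)
CS = (1/2) * 83/2 * (100 - 17)
CS = (1/2) * 83/2 * 83 = 6889/4

6889/4


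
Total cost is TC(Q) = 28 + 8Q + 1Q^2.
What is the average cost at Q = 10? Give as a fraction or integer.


TC(10) = 28 + 8*10 + 1*10^2
TC(10) = 28 + 80 + 100 = 208
AC = TC/Q = 208/10 = 104/5

104/5


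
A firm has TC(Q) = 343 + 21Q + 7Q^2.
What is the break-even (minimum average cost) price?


AC(Q) = 343/Q + 21 + 7Q
To minimize: dAC/dQ = -343/Q^2 + 7 = 0
Q^2 = 343/7 = 49
Q* = 7
Min AC = 343/7 + 21 + 7*7
Min AC = 49 + 21 + 49 = 119

119


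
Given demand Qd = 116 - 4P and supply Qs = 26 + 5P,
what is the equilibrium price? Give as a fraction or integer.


At equilibrium, Qd = Qs.
116 - 4P = 26 + 5P
116 - 26 = 4P + 5P
90 = 9P
P* = 90/9 = 10

10


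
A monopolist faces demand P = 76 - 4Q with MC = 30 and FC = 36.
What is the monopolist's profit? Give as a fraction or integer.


MR = MC: 76 - 8Q = 30
Q* = 23/4
P* = 76 - 4*23/4 = 53
Profit = (P* - MC)*Q* - FC
= (53 - 30)*23/4 - 36
= 23*23/4 - 36
= 529/4 - 36 = 385/4

385/4


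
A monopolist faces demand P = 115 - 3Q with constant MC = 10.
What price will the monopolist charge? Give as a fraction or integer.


MR = 115 - 6Q
Set MR = MC: 115 - 6Q = 10
Q* = 35/2
Substitute into demand:
P* = 115 - 3*35/2 = 125/2

125/2


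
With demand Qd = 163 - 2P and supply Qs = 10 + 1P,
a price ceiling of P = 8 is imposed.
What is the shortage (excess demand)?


At P = 8:
Qd = 163 - 2*8 = 147
Qs = 10 + 1*8 = 18
Shortage = Qd - Qs = 147 - 18 = 129

129


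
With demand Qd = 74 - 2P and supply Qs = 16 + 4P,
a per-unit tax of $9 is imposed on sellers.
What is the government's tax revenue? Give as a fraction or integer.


With tax on sellers, new supply: Qs' = 16 + 4(P - 9)
= 4P - 20
New equilibrium quantity:
Q_new = 128/3
Tax revenue = tax * Q_new = 9 * 128/3 = 384

384


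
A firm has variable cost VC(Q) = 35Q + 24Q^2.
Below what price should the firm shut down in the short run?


AVC(Q) = VC(Q)/Q = 35 + 24Q
AVC is increasing in Q, so minimum AVC is at Q -> 0+.
Min AVC = 35
The firm should shut down if P < 35.

35


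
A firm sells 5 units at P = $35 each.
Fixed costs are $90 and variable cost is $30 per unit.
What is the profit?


Total Revenue = P * Q = 35 * 5 = $175
Total Cost = FC + VC*Q = 90 + 30*5 = $240
Profit = TR - TC = 175 - 240 = $-65

$-65


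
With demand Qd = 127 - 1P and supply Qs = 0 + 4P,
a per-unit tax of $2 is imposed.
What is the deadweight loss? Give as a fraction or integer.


Pre-tax equilibrium quantity: Q* = 508/5
Post-tax equilibrium quantity: Q_tax = 100
Reduction in quantity: Q* - Q_tax = 8/5
DWL = (1/2) * tax * (Q* - Q_tax)
DWL = (1/2) * 2 * 8/5 = 8/5

8/5


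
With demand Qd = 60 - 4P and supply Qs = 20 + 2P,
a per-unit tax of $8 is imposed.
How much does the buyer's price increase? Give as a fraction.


With a per-unit tax, the buyer's price increase depends on relative slopes.
Supply slope: d = 2, Demand slope: b = 4
Buyer's price increase = d * tax / (b + d)
= 2 * 8 / (4 + 2)
= 16 / 6 = 8/3

8/3


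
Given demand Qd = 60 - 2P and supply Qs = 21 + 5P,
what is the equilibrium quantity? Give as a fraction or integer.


First find equilibrium price:
60 - 2P = 21 + 5P
P* = 39/7 = 39/7
Then substitute into demand:
Q* = 60 - 2 * 39/7 = 342/7

342/7


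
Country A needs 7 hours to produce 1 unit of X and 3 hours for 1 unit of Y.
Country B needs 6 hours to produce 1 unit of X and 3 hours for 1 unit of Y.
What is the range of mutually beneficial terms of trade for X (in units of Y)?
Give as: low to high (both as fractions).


Opportunity cost of X for Country A = hours_X / hours_Y = 7/3 = 7/3 units of Y
Opportunity cost of X for Country B = hours_X / hours_Y = 6/3 = 2 units of Y
Terms of trade must be between the two opportunity costs.
Range: 2 to 7/3

2 to 7/3


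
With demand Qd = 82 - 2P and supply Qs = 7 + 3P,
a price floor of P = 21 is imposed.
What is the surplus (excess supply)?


At P = 21:
Qd = 82 - 2*21 = 40
Qs = 7 + 3*21 = 70
Surplus = Qs - Qd = 70 - 40 = 30

30


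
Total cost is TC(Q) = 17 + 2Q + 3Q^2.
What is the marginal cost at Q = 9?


MC = dTC/dQ = 2 + 2*3*Q
At Q = 9:
MC = 2 + 6*9
MC = 2 + 54 = 56

56


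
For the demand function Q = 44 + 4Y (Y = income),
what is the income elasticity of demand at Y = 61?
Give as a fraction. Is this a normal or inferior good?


dQ/dY = 4
At Y = 61: Q = 44 + 4*61 = 288
Ey = (dQ/dY)(Y/Q) = 4 * 61 / 288 = 61/72
Since Ey > 0, this is a normal good.

61/72 (normal good)


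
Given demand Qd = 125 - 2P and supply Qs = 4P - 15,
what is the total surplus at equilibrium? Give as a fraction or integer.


Find equilibrium: 125 - 2P = 4P - 15
125 + 15 = 6P
P* = 140/6 = 70/3
Q* = 4*70/3 - 15 = 235/3
Inverse demand: P = 125/2 - Q/2, so P_max = 125/2
Inverse supply: P = 15/4 + Q/4, so P_min = 15/4
CS = (1/2) * 235/3 * (125/2 - 70/3) = 55225/36
PS = (1/2) * 235/3 * (70/3 - 15/4) = 55225/72
TS = CS + PS = 55225/36 + 55225/72 = 55225/24

55225/24


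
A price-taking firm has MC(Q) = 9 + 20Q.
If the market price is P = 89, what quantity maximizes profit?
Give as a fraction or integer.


In perfect competition, profit is maximized where P = MC.
89 = 9 + 20Q
80 = 20Q
Q* = 80/20 = 4

4


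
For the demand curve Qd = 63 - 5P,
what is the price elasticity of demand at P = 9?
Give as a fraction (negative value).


dQ/dP = -5
At P = 9: Q = 63 - 5*9 = 18
E = (dQ/dP)(P/Q) = (-5)(9/18) = -5/2

-5/2


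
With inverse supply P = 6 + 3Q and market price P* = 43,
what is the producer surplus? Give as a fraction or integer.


Minimum supply price (at Q=0): P_min = 6
Quantity supplied at P* = 43:
Q* = (43 - 6)/3 = 37/3
PS = (1/2) * Q* * (P* - P_min)
PS = (1/2) * 37/3 * (43 - 6)
PS = (1/2) * 37/3 * 37 = 1369/6

1369/6


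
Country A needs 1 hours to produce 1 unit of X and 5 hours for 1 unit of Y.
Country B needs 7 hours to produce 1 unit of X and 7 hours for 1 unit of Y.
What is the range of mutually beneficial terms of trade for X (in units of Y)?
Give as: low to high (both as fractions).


Opportunity cost of X for Country A = hours_X / hours_Y = 1/5 = 1/5 units of Y
Opportunity cost of X for Country B = hours_X / hours_Y = 7/7 = 1 units of Y
Terms of trade must be between the two opportunity costs.
Range: 1/5 to 1

1/5 to 1


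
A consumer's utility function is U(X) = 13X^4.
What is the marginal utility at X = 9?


MU = dU/dX = 13*4*X^(4-1)
MU = 52*X^3
At X = 9:
MU = 52 * 9^3
MU = 52 * 729 = 37908

37908


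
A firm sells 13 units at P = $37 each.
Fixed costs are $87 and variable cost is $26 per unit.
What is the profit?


Total Revenue = P * Q = 37 * 13 = $481
Total Cost = FC + VC*Q = 87 + 26*13 = $425
Profit = TR - TC = 481 - 425 = $56

$56


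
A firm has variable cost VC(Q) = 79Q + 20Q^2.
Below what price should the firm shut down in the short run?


AVC(Q) = VC(Q)/Q = 79 + 20Q
AVC is increasing in Q, so minimum AVC is at Q -> 0+.
Min AVC = 79
The firm should shut down if P < 79.

79


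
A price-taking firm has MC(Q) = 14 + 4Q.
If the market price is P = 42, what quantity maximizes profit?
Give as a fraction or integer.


In perfect competition, profit is maximized where P = MC.
42 = 14 + 4Q
28 = 4Q
Q* = 28/4 = 7

7


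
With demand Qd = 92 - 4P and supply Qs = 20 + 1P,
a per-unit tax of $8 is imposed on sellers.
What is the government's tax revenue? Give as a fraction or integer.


With tax on sellers, new supply: Qs' = 20 + 1(P - 8)
= 12 + 1P
New equilibrium quantity:
Q_new = 28
Tax revenue = tax * Q_new = 8 * 28 = 224

224


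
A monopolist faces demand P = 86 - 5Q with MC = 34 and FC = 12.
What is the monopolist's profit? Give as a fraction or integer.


MR = MC: 86 - 10Q = 34
Q* = 26/5
P* = 86 - 5*26/5 = 60
Profit = (P* - MC)*Q* - FC
= (60 - 34)*26/5 - 12
= 26*26/5 - 12
= 676/5 - 12 = 616/5

616/5


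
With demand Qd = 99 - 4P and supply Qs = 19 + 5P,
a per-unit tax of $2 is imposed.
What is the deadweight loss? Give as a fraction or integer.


Pre-tax equilibrium quantity: Q* = 571/9
Post-tax equilibrium quantity: Q_tax = 59
Reduction in quantity: Q* - Q_tax = 40/9
DWL = (1/2) * tax * (Q* - Q_tax)
DWL = (1/2) * 2 * 40/9 = 40/9

40/9


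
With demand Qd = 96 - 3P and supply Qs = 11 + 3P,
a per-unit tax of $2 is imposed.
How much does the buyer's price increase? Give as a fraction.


With a per-unit tax, the buyer's price increase depends on relative slopes.
Supply slope: d = 3, Demand slope: b = 3
Buyer's price increase = d * tax / (b + d)
= 3 * 2 / (3 + 3)
= 6 / 6 = 1

1


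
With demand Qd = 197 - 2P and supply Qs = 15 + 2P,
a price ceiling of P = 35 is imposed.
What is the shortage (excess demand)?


At P = 35:
Qd = 197 - 2*35 = 127
Qs = 15 + 2*35 = 85
Shortage = Qd - Qs = 127 - 85 = 42

42


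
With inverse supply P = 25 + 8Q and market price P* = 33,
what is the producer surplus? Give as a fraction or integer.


Minimum supply price (at Q=0): P_min = 25
Quantity supplied at P* = 33:
Q* = (33 - 25)/8 = 1
PS = (1/2) * Q* * (P* - P_min)
PS = (1/2) * 1 * (33 - 25)
PS = (1/2) * 1 * 8 = 4

4


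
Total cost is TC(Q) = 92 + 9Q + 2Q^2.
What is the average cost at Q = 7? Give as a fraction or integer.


TC(7) = 92 + 9*7 + 2*7^2
TC(7) = 92 + 63 + 98 = 253
AC = TC/Q = 253/7 = 253/7

253/7


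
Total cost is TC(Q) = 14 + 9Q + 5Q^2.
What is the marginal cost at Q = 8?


MC = dTC/dQ = 9 + 2*5*Q
At Q = 8:
MC = 9 + 10*8
MC = 9 + 80 = 89

89
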